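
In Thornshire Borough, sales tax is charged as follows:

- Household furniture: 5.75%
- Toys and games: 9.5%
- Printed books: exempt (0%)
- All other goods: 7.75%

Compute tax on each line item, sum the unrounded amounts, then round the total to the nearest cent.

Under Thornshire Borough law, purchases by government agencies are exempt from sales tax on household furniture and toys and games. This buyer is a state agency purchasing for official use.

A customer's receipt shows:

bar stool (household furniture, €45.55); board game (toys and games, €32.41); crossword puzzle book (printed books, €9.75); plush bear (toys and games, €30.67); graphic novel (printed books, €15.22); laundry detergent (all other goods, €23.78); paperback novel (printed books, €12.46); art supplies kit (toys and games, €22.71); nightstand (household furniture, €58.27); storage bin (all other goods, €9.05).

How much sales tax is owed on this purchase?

Bar stool €45.55: household furniture, buyer-exempt → 0% → €0.00
Board game €32.41: toys and games, buyer-exempt → 0% → €0.00
Crossword puzzle book €9.75: printed books → 0% → €0.00
Plush bear €30.67: toys and games, buyer-exempt → 0% → €0.00
Graphic novel €15.22: printed books → 0% → €0.00
Laundry detergent €23.78: all other goods → 7.75% → €1.84295
Paperback novel €12.46: printed books → 0% → €0.00
Art supplies kit €22.71: toys and games, buyer-exempt → 0% → €0.00
Nightstand €58.27: household furniture, buyer-exempt → 0% → €0.00
Storage bin €9.05: all other goods → 7.75% → €0.701375
Unrounded tax sum = €2.544325 → €2.54

€2.54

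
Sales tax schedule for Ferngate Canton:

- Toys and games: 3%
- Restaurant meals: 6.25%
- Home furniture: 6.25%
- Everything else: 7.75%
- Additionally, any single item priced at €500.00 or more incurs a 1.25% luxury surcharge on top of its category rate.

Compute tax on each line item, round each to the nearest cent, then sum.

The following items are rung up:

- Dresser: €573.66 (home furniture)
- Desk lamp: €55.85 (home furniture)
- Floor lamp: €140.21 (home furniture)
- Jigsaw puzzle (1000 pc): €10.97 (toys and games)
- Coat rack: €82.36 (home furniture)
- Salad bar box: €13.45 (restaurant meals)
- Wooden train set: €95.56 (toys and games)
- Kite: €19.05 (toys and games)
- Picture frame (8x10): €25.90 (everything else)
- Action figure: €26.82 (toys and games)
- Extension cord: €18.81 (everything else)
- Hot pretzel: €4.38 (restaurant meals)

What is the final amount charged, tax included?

€1136.59

Dresser €573.66: home furniture → 6.25% + 1.25% surcharge = 7.5% → €43.02
Desk lamp €55.85: home furniture → 6.25% → €3.49
Floor lamp €140.21: home furniture → 6.25% → €8.76
Jigsaw puzzle (1000 pc) €10.97: toys and games → 3% → €0.33
Coat rack €82.36: home furniture → 6.25% → €5.15
Salad bar box €13.45: restaurant meals → 6.25% → €0.84
Wooden train set €95.56: toys and games → 3% → €2.87
Kite €19.05: toys and games → 3% → €0.57
Picture frame (8x10) €25.90: everything else → 7.75% → €2.01
Action figure €26.82: toys and games → 3% → €0.80
Extension cord €18.81: everything else → 7.75% → €1.46
Hot pretzel €4.38: restaurant meals → 6.25% → €0.27
Subtotal = €1067.02; tax = €69.57; total due = €1136.59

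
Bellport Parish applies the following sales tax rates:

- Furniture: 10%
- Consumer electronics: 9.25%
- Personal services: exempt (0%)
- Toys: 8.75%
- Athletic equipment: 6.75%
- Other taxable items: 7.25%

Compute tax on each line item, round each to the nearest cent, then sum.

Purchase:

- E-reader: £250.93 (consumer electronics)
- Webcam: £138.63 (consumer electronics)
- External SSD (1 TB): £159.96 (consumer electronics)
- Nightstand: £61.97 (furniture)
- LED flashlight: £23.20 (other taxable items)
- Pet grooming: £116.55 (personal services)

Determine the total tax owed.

E-reader £250.93: consumer electronics → 9.25% → £23.21
Webcam £138.63: consumer electronics → 9.25% → £12.82
External SSD (1 TB) £159.96: consumer electronics → 9.25% → £14.80
Nightstand £61.97: furniture → 10% → £6.20
LED flashlight £23.20: other taxable items → 7.25% → £1.68
Pet grooming £116.55: personal services → 0% → £0.00
Total tax = £23.21 + £12.82 + £14.80 + £6.20 + £1.68 = £58.71

£58.71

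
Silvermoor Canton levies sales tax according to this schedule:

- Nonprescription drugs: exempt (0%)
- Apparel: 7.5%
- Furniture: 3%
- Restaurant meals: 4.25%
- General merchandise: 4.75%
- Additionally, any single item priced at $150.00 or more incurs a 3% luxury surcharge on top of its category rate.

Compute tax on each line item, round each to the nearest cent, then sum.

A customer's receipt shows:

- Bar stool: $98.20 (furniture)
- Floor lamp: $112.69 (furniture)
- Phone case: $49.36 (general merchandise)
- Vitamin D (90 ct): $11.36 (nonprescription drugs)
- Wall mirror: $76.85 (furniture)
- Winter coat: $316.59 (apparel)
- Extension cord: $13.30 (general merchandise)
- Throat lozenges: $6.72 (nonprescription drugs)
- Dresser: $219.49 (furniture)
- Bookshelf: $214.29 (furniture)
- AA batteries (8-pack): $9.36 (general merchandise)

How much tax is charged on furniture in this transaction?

$34.67

Bar stool $98.20: furniture → 3% → $2.95
Floor lamp $112.69: furniture → 3% → $3.38
Wall mirror $76.85: furniture → 3% → $2.31
Dresser $219.49: furniture → 3% + 3% surcharge = 6% → $13.17
Bookshelf $214.29: furniture → 3% + 3% surcharge = 6% → $12.86
Tax on furniture = $2.95 + $3.38 + $2.31 + $13.17 + $12.86 = $34.67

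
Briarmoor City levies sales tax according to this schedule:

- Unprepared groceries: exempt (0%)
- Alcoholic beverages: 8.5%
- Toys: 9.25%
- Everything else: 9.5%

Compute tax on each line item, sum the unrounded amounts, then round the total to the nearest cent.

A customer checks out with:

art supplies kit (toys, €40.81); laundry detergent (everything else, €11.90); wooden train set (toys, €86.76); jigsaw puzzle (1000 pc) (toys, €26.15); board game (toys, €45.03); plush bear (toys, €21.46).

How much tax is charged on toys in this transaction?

€20.37

Art supplies kit €40.81: toys → 9.25% → €3.774925
Wooden train set €86.76: toys → 9.25% → €8.0253
Jigsaw puzzle (1000 pc) €26.15: toys → 9.25% → €2.418875
Board game €45.03: toys → 9.25% → €4.165275
Plush bear €21.46: toys → 9.25% → €1.98505
Tax on toys: unrounded sum = €20.369425 → €20.37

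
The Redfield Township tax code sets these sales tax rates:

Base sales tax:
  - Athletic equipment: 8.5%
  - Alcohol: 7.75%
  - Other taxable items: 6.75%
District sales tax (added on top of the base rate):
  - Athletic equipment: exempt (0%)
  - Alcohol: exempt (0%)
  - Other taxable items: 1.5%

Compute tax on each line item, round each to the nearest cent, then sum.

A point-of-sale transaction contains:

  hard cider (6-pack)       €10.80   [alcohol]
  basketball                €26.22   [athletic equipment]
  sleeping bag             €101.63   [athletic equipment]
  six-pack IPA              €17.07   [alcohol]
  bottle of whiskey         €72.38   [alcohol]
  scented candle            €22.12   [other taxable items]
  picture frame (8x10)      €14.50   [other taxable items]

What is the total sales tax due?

Hard cider (6-pack) €10.80: alcohol → 7.75% + 0% district = 7.75% → €0.84
Basketball €26.22: athletic equipment → 8.5% + 0% district = 8.5% → €2.23
Sleeping bag €101.63: athletic equipment → 8.5% + 0% district = 8.5% → €8.64
Six-pack IPA €17.07: alcohol → 7.75% + 0% district = 7.75% → €1.32
Bottle of whiskey €72.38: alcohol → 7.75% + 0% district = 7.75% → €5.61
Scented candle €22.12: other taxable items → 6.75% + 1.5% district = 8.25% → €1.82
Picture frame (8x10) €14.50: other taxable items → 6.75% + 1.5% district = 8.25% → €1.20
Total tax = €0.84 + €2.23 + €8.64 + €1.32 + €5.61 + €1.82 + €1.20 = €21.66

€21.66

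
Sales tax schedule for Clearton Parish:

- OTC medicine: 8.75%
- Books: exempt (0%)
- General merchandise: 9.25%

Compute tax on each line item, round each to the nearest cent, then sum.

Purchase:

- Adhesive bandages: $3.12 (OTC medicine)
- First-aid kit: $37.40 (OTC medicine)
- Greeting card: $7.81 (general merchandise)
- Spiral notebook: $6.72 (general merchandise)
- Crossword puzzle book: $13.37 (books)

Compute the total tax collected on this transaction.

Adhesive bandages $3.12: OTC medicine → 8.75% → $0.27
First-aid kit $37.40: OTC medicine → 8.75% → $3.27
Greeting card $7.81: general merchandise → 9.25% → $0.72
Spiral notebook $6.72: general merchandise → 9.25% → $0.62
Crossword puzzle book $13.37: books → 0% → $0.00
Total tax = $0.27 + $3.27 + $0.72 + $0.62 = $4.88

$4.88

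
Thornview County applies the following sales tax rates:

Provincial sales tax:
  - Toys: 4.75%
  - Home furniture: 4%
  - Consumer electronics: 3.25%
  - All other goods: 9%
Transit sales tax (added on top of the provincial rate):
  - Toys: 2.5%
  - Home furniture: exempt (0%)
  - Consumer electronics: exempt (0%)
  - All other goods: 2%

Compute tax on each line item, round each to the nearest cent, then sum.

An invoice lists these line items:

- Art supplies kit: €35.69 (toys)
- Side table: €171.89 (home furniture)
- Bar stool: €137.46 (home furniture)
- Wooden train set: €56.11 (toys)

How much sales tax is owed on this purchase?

Art supplies kit €35.69: toys → 4.75% + 2.5% transit = 7.25% → €2.59
Side table €171.89: home furniture → 4% + 0% transit = 4% → €6.88
Bar stool €137.46: home furniture → 4% + 0% transit = 4% → €5.50
Wooden train set €56.11: toys → 4.75% + 2.5% transit = 7.25% → €4.07
Total tax = €2.59 + €6.88 + €5.50 + €4.07 = €19.04

€19.04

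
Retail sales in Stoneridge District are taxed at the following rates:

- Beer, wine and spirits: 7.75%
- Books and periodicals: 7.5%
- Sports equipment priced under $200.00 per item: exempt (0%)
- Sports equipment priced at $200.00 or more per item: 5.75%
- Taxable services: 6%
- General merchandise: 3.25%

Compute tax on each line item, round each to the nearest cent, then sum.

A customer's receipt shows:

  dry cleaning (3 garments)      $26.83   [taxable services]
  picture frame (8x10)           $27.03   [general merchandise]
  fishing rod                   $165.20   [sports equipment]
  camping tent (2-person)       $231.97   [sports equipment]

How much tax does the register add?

Dry cleaning (3 garments) $26.83: taxable services → 6% → $1.61
Picture frame (8x10) $27.03: general merchandise → 3.25% → $0.88
Fishing rod $165.20: sports equipment, under $200.00 → 0% → $0.00
Camping tent (2-person) $231.97: sports equipment, $200.00 or more → 5.75% → $13.34
Total tax = $1.61 + $0.88 + $13.34 = $15.83

$15.83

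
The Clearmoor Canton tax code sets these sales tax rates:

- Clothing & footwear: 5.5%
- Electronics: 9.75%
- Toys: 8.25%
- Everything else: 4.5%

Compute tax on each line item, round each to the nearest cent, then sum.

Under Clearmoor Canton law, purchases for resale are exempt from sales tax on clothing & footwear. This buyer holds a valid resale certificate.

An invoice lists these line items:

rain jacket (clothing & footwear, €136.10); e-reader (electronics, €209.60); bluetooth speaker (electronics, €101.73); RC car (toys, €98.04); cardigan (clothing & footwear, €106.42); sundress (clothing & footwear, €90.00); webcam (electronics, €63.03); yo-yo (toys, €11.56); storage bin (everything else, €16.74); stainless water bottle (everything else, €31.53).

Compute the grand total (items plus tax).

€912.47

Rain jacket €136.10: clothing & footwear, buyer-exempt → 0% → €0.00
E-reader €209.60: electronics → 9.75% → €20.44
Bluetooth speaker €101.73: electronics → 9.75% → €9.92
RC car €98.04: toys → 8.25% → €8.09
Cardigan €106.42: clothing & footwear, buyer-exempt → 0% → €0.00
Sundress €90.00: clothing & footwear, buyer-exempt → 0% → €0.00
Webcam €63.03: electronics → 9.75% → €6.15
Yo-yo €11.56: toys → 8.25% → €0.95
Storage bin €16.74: everything else → 4.5% → €0.75
Stainless water bottle €31.53: everything else → 4.5% → €1.42
Subtotal = €864.75; tax = €47.72; total due = €912.47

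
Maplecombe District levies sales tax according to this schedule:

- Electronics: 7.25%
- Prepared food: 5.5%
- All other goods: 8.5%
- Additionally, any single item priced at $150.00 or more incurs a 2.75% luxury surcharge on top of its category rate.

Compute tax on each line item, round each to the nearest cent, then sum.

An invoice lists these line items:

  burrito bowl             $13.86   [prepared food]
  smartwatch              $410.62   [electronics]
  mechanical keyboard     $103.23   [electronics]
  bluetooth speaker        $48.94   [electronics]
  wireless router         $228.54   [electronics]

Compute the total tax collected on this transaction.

Burrito bowl $13.86: prepared food → 5.5% → $0.76
Smartwatch $410.62: electronics → 7.25% + 2.75% surcharge = 10% → $41.06
Mechanical keyboard $103.23: electronics → 7.25% → $7.48
Bluetooth speaker $48.94: electronics → 7.25% → $3.55
Wireless router $228.54: electronics → 7.25% + 2.75% surcharge = 10% → $22.85
Total tax = $0.76 + $41.06 + $7.48 + $3.55 + $22.85 = $75.70

$75.70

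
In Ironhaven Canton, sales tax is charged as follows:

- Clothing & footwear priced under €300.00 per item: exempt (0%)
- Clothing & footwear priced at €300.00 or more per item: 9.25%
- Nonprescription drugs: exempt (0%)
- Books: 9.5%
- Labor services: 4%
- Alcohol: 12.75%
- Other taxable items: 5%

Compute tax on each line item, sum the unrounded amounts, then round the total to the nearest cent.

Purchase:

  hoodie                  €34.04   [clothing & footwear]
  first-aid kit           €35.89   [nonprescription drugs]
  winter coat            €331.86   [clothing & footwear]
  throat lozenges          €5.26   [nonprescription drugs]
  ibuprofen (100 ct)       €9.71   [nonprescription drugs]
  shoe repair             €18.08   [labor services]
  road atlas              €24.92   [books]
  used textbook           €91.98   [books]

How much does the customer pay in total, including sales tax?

€594.27

Hoodie €34.04: clothing & footwear, under €300.00 → 0% → €0.00
First-aid kit €35.89: nonprescription drugs → 0% → €0.00
Winter coat €331.86: clothing & footwear, €300.00 or more → 9.25% → €30.69705
Throat lozenges €5.26: nonprescription drugs → 0% → €0.00
Ibuprofen (100 ct) €9.71: nonprescription drugs → 0% → €0.00
Shoe repair €18.08: labor services → 4% → €0.7232
Road atlas €24.92: books → 9.5% → €2.3674
Used textbook €91.98: books → 9.5% → €8.7381
Subtotal = €551.74; unrounded tax = €42.52575 → €42.53; total due = €594.27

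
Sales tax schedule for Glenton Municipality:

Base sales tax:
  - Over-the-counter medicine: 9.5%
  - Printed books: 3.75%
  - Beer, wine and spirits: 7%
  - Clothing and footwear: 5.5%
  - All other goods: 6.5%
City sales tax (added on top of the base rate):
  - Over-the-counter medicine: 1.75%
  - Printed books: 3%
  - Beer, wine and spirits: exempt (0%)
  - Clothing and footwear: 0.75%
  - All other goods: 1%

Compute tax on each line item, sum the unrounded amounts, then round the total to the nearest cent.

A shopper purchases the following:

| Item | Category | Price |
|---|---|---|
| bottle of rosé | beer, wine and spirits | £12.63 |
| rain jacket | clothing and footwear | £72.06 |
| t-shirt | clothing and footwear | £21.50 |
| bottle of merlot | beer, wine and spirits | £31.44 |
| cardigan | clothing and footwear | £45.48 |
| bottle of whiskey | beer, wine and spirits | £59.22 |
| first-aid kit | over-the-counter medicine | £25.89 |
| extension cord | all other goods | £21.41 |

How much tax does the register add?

Bottle of rosé £12.63: beer, wine and spirits → 7% + 0% city = 7% → £0.8841
Rain jacket £72.06: clothing and footwear → 5.5% + 0.75% city = 6.25% → £4.50375
T-shirt £21.50: clothing and footwear → 5.5% + 0.75% city = 6.25% → £1.34375
Bottle of merlot £31.44: beer, wine and spirits → 7% + 0% city = 7% → £2.2008
Cardigan £45.48: clothing and footwear → 5.5% + 0.75% city = 6.25% → £2.8425
Bottle of whiskey £59.22: beer, wine and spirits → 7% + 0% city = 7% → £4.1454
First-aid kit £25.89: over-the-counter medicine → 9.5% + 1.75% city = 11.25% → £2.912625
Extension cord £21.41: all other goods → 6.5% + 1% city = 7.5% → £1.60575
Unrounded tax sum = £20.438675 → £20.44

£20.44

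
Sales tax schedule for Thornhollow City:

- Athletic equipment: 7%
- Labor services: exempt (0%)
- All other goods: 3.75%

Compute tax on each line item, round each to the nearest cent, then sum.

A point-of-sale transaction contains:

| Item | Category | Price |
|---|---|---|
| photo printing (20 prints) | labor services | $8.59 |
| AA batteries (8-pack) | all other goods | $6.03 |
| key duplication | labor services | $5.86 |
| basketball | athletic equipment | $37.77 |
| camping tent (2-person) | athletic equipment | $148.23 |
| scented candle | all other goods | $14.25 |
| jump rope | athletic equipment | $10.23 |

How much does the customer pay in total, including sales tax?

Photo printing (20 prints) $8.59: labor services → 0% → $0.00
AA batteries (8-pack) $6.03: all other goods → 3.75% → $0.23
Key duplication $5.86: labor services → 0% → $0.00
Basketball $37.77: athletic equipment → 7% → $2.64
Camping tent (2-person) $148.23: athletic equipment → 7% → $10.38
Scented candle $14.25: all other goods → 3.75% → $0.53
Jump rope $10.23: athletic equipment → 7% → $0.72
Subtotal = $230.96; tax = $14.50; total due = $245.46

$245.46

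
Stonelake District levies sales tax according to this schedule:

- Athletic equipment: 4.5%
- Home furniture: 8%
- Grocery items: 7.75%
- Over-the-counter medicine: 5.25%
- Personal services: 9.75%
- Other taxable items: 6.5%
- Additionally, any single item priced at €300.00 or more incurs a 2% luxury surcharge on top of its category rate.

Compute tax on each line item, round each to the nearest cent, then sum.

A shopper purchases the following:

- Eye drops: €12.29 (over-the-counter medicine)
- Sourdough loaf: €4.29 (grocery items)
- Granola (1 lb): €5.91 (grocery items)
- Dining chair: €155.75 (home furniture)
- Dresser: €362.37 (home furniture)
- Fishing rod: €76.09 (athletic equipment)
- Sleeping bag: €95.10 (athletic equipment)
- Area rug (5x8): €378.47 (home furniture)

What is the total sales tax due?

€95.69

Eye drops €12.29: over-the-counter medicine → 5.25% → €0.65
Sourdough loaf €4.29: grocery items → 7.75% → €0.33
Granola (1 lb) €5.91: grocery items → 7.75% → €0.46
Dining chair €155.75: home furniture → 8% → €12.46
Dresser €362.37: home furniture → 8% + 2% surcharge = 10% → €36.24
Fishing rod €76.09: athletic equipment → 4.5% → €3.42
Sleeping bag €95.10: athletic equipment → 4.5% → €4.28
Area rug (5x8) €378.47: home furniture → 8% + 2% surcharge = 10% → €37.85
Total tax = €0.65 + €0.33 + €0.46 + €12.46 + €36.24 + €3.42 + €4.28 + €37.85 = €95.69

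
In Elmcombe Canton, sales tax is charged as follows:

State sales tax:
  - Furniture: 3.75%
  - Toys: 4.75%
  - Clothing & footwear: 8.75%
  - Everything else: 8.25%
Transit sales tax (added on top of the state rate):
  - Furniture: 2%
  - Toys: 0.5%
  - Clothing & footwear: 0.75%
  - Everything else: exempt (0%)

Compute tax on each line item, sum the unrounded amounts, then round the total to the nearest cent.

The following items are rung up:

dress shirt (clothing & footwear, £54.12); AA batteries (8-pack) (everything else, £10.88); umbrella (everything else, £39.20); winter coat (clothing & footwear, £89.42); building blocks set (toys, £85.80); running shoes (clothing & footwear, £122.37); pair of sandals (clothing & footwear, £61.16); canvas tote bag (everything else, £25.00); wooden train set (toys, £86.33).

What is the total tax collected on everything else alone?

£6.19

AA batteries (8-pack) £10.88: everything else → 8.25% + 0% transit = 8.25% → £0.8976
Umbrella £39.20: everything else → 8.25% + 0% transit = 8.25% → £3.234
Canvas tote bag £25.00: everything else → 8.25% + 0% transit = 8.25% → £2.0625
Tax on everything else: unrounded sum = £6.1941 → £6.19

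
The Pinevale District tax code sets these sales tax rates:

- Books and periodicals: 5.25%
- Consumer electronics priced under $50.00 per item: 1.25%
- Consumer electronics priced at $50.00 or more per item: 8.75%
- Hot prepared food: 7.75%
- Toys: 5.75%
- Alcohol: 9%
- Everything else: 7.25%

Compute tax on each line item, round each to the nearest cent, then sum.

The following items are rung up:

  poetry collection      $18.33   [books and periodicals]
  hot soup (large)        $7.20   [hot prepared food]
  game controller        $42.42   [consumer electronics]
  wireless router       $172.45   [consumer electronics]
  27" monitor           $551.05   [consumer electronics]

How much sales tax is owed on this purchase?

Poetry collection $18.33: books and periodicals → 5.25% → $0.96
Hot soup (large) $7.20: hot prepared food → 7.75% → $0.56
Game controller $42.42: consumer electronics, under $50.00 → 1.25% → $0.53
Wireless router $172.45: consumer electronics, $50.00 or more → 8.75% → $15.09
27" monitor $551.05: consumer electronics, $50.00 or more → 8.75% → $48.22
Total tax = $0.96 + $0.56 + $0.53 + $15.09 + $48.22 = $65.36

$65.36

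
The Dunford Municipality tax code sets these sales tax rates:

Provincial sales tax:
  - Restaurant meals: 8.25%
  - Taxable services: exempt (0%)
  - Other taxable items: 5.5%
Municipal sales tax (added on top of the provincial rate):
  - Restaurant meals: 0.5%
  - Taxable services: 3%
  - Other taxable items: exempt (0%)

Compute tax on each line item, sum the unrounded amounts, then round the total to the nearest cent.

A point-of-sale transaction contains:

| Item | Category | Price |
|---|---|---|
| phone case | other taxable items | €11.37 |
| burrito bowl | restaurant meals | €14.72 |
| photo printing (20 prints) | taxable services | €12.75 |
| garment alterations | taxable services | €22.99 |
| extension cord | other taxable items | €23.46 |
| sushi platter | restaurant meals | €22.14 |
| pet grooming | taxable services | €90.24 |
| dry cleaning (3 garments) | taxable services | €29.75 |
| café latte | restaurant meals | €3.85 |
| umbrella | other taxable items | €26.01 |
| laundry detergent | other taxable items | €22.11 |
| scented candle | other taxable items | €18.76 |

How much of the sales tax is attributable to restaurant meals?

Burrito bowl €14.72: restaurant meals → 8.25% + 0.5% municipal = 8.75% → €1.288
Sushi platter €22.14: restaurant meals → 8.25% + 0.5% municipal = 8.75% → €1.93725
Café latte €3.85: restaurant meals → 8.25% + 0.5% municipal = 8.75% → €0.336875
Tax on restaurant meals: unrounded sum = €3.562125 → €3.56

€3.56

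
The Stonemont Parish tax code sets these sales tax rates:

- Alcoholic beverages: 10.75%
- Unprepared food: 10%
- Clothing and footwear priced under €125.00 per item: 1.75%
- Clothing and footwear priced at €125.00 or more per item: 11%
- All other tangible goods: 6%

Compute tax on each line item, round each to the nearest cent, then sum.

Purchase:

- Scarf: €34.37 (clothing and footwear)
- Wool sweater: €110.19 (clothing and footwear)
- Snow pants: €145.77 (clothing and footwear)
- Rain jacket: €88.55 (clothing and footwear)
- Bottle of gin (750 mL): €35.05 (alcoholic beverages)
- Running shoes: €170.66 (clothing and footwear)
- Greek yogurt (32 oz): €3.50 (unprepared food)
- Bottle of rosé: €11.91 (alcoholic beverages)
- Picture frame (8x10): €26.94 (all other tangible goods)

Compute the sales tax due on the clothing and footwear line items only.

€38.88

Scarf €34.37: clothing and footwear, under €125.00 → 1.75% → €0.60
Wool sweater €110.19: clothing and footwear, under €125.00 → 1.75% → €1.93
Snow pants €145.77: clothing and footwear, €125.00 or more → 11% → €16.03
Rain jacket €88.55: clothing and footwear, under €125.00 → 1.75% → €1.55
Running shoes €170.66: clothing and footwear, €125.00 or more → 11% → €18.77
Tax on clothing and footwear = €0.60 + €1.93 + €16.03 + €1.55 + €18.77 = €38.88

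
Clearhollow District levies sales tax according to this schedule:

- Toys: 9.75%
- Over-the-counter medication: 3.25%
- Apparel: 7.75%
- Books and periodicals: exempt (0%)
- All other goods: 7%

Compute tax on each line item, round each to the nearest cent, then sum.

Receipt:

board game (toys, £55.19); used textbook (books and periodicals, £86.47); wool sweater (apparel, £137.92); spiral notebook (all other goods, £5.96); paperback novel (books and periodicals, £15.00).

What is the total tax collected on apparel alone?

Wool sweater £137.92: apparel → 7.75% → £10.69
Tax on apparel = £10.69

£10.69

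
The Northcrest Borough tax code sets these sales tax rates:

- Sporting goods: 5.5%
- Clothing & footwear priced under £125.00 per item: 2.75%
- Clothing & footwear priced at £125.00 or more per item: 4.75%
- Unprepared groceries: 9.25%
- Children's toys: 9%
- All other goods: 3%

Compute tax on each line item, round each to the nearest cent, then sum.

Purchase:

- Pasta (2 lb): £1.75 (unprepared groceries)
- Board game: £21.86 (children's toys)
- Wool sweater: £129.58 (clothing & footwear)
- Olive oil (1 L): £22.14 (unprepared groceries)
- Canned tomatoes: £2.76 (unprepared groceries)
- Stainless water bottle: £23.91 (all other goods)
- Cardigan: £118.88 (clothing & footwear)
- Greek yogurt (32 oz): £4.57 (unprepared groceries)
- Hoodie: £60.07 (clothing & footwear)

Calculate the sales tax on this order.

Pasta (2 lb) £1.75: unprepared groceries → 9.25% → £0.16
Board game £21.86: children's toys → 9% → £1.97
Wool sweater £129.58: clothing & footwear, £125.00 or more → 4.75% → £6.16
Olive oil (1 L) £22.14: unprepared groceries → 9.25% → £2.05
Canned tomatoes £2.76: unprepared groceries → 9.25% → £0.26
Stainless water bottle £23.91: all other goods → 3% → £0.72
Cardigan £118.88: clothing & footwear, under £125.00 → 2.75% → £3.27
Greek yogurt (32 oz) £4.57: unprepared groceries → 9.25% → £0.42
Hoodie £60.07: clothing & footwear, under £125.00 → 2.75% → £1.65
Total tax = £0.16 + £1.97 + £6.16 + £2.05 + £0.26 + £0.72 + £3.27 + £0.42 + £1.65 = £16.66

£16.66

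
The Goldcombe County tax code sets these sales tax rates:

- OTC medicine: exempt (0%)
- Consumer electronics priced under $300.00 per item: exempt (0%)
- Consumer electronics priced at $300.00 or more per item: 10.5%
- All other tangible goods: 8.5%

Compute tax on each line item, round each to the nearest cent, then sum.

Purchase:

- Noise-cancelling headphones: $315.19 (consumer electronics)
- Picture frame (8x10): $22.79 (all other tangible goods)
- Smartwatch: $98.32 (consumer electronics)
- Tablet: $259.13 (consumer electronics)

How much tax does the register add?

$35.03

Noise-cancelling headphones $315.19: consumer electronics, $300.00 or more → 10.5% → $33.09
Picture frame (8x10) $22.79: all other tangible goods → 8.5% → $1.94
Smartwatch $98.32: consumer electronics, under $300.00 → 0% → $0.00
Tablet $259.13: consumer electronics, under $300.00 → 0% → $0.00
Total tax = $33.09 + $1.94 = $35.03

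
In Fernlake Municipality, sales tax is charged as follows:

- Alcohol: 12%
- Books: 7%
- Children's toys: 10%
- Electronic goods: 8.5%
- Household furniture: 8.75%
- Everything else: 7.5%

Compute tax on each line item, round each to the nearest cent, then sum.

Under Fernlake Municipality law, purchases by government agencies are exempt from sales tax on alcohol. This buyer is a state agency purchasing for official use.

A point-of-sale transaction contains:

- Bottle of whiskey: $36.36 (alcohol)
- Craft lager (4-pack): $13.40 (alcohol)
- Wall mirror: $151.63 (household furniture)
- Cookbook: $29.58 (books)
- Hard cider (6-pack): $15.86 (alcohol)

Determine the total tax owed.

$15.34

Bottle of whiskey $36.36: alcohol, buyer-exempt → 0% → $0.00
Craft lager (4-pack) $13.40: alcohol, buyer-exempt → 0% → $0.00
Wall mirror $151.63: household furniture → 8.75% → $13.27
Cookbook $29.58: books → 7% → $2.07
Hard cider (6-pack) $15.86: alcohol, buyer-exempt → 0% → $0.00
Total tax = $13.27 + $2.07 = $15.34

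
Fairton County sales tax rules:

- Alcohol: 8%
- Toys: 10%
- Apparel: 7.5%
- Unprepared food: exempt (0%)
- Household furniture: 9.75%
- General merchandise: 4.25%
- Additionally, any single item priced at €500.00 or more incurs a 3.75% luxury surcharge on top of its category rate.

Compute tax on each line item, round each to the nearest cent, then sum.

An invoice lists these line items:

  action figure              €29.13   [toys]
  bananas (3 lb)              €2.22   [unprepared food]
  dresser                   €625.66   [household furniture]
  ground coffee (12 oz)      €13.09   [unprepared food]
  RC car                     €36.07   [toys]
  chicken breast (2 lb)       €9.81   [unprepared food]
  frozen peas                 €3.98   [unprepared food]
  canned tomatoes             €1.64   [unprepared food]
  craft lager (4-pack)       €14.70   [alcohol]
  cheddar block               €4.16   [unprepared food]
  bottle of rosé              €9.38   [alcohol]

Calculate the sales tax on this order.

Action figure €29.13: toys → 10% → €2.91
Bananas (3 lb) €2.22: unprepared food → 0% → €0.00
Dresser €625.66: household furniture → 9.75% + 3.75% surcharge = 13.5% → €84.46
Ground coffee (12 oz) €13.09: unprepared food → 0% → €0.00
RC car €36.07: toys → 10% → €3.61
Chicken breast (2 lb) €9.81: unprepared food → 0% → €0.00
Frozen peas €3.98: unprepared food → 0% → €0.00
Canned tomatoes €1.64: unprepared food → 0% → €0.00
Craft lager (4-pack) €14.70: alcohol → 8% → €1.18
Cheddar block €4.16: unprepared food → 0% → €0.00
Bottle of rosé €9.38: alcohol → 8% → €0.75
Total tax = €2.91 + €84.46 + €3.61 + €1.18 + €0.75 = €92.91

€92.91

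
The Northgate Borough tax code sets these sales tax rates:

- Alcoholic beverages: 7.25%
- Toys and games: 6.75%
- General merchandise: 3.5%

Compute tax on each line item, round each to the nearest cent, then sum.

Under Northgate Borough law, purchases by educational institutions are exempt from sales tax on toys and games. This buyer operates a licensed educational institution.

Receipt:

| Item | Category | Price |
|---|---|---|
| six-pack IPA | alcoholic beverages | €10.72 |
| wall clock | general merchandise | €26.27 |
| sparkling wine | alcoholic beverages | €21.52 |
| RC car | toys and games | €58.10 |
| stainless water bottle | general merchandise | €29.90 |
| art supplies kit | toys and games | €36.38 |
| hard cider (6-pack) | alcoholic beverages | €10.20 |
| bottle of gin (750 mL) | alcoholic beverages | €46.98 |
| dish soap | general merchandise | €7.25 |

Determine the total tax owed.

€8.71

Six-pack IPA €10.72: alcoholic beverages → 7.25% → €0.78
Wall clock €26.27: general merchandise → 3.5% → €0.92
Sparkling wine €21.52: alcoholic beverages → 7.25% → €1.56
RC car €58.10: toys and games, buyer-exempt → 0% → €0.00
Stainless water bottle €29.90: general merchandise → 3.5% → €1.05
Art supplies kit €36.38: toys and games, buyer-exempt → 0% → €0.00
Hard cider (6-pack) €10.20: alcoholic beverages → 7.25% → €0.74
Bottle of gin (750 mL) €46.98: alcoholic beverages → 7.25% → €3.41
Dish soap €7.25: general merchandise → 3.5% → €0.25
Total tax = €0.78 + €0.92 + €1.56 + €1.05 + €0.74 + €3.41 + €0.25 = €8.71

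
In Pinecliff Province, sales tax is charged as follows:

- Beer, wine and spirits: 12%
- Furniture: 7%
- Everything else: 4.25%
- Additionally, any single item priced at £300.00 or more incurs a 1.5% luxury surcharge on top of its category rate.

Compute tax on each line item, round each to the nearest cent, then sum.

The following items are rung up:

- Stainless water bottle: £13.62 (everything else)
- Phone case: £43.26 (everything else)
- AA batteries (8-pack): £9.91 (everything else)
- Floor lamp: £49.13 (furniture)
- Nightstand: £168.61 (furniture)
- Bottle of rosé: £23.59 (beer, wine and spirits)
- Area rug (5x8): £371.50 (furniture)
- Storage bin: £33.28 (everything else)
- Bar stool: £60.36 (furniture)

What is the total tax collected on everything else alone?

Stainless water bottle £13.62: everything else → 4.25% → £0.58
Phone case £43.26: everything else → 4.25% → £1.84
AA batteries (8-pack) £9.91: everything else → 4.25% → £0.42
Storage bin £33.28: everything else → 4.25% → £1.41
Tax on everything else = £0.58 + £1.84 + £0.42 + £1.41 = £4.25

£4.25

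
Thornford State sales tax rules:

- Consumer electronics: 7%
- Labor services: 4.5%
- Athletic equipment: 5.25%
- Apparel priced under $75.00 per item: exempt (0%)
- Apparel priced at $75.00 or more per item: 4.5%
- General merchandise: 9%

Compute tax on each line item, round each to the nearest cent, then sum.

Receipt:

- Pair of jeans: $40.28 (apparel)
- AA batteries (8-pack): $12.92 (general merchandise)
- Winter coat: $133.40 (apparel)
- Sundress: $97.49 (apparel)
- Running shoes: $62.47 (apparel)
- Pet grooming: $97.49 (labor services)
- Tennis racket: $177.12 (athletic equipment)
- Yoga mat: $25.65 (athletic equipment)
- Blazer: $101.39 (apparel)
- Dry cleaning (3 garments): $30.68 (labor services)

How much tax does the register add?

Pair of jeans $40.28: apparel, under $75.00 → 0% → $0.00
AA batteries (8-pack) $12.92: general merchandise → 9% → $1.16
Winter coat $133.40: apparel, $75.00 or more → 4.5% → $6.00
Sundress $97.49: apparel, $75.00 or more → 4.5% → $4.39
Running shoes $62.47: apparel, under $75.00 → 0% → $0.00
Pet grooming $97.49: labor services → 4.5% → $4.39
Tennis racket $177.12: athletic equipment → 5.25% → $9.30
Yoga mat $25.65: athletic equipment → 5.25% → $1.35
Blazer $101.39: apparel, $75.00 or more → 4.5% → $4.56
Dry cleaning (3 garments) $30.68: labor services → 4.5% → $1.38
Total tax = $1.16 + $6.00 + $4.39 + $4.39 + $9.30 + $1.35 + $4.56 + $1.38 = $32.53

$32.53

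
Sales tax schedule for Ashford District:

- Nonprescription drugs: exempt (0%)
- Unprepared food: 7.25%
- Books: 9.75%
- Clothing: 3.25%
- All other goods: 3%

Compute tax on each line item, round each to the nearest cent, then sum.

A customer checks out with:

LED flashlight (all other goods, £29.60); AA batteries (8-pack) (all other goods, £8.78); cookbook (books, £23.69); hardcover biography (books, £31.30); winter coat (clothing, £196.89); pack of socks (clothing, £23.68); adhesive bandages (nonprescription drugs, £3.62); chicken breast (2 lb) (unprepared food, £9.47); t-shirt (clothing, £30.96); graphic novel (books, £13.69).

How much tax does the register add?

£16.71

LED flashlight £29.60: all other goods → 3% → £0.89
AA batteries (8-pack) £8.78: all other goods → 3% → £0.26
Cookbook £23.69: books → 9.75% → £2.31
Hardcover biography £31.30: books → 9.75% → £3.05
Winter coat £196.89: clothing → 3.25% → £6.40
Pack of socks £23.68: clothing → 3.25% → £0.77
Adhesive bandages £3.62: nonprescription drugs → 0% → £0.00
Chicken breast (2 lb) £9.47: unprepared food → 7.25% → £0.69
T-shirt £30.96: clothing → 3.25% → £1.01
Graphic novel £13.69: books → 9.75% → £1.33
Total tax = £0.89 + £0.26 + £2.31 + £3.05 + £6.40 + £0.77 + £0.69 + £1.01 + £1.33 = £16.71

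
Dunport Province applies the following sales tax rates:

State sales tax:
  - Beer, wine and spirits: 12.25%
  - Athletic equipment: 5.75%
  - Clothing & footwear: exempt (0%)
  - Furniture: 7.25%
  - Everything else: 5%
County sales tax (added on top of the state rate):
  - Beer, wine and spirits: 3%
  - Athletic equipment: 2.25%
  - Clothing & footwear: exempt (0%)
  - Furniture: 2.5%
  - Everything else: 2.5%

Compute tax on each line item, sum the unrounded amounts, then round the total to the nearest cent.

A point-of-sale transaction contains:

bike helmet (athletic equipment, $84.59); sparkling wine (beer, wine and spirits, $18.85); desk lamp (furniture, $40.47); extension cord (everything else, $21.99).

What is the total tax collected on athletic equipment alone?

Bike helmet $84.59: athletic equipment → 5.75% + 2.25% county = 8% → $6.7672
Tax on athletic equipment: unrounded sum = $6.7672 → $6.77

$6.77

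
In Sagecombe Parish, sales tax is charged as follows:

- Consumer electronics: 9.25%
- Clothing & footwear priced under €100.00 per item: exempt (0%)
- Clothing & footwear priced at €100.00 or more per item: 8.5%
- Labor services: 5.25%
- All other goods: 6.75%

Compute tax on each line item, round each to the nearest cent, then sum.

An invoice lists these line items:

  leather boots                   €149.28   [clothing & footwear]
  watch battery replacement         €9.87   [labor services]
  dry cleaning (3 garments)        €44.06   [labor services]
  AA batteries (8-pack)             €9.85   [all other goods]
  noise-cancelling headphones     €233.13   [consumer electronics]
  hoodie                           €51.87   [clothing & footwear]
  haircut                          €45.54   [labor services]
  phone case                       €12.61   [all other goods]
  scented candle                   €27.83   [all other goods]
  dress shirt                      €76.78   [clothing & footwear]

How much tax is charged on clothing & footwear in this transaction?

Leather boots €149.28: clothing & footwear, €100.00 or more → 8.5% → €12.69
Hoodie €51.87: clothing & footwear, under €100.00 → 0% → €0.00
Dress shirt €76.78: clothing & footwear, under €100.00 → 0% → €0.00
Tax on clothing & footwear = €12.69 + €0.00 + €0.00 = €12.69

€12.69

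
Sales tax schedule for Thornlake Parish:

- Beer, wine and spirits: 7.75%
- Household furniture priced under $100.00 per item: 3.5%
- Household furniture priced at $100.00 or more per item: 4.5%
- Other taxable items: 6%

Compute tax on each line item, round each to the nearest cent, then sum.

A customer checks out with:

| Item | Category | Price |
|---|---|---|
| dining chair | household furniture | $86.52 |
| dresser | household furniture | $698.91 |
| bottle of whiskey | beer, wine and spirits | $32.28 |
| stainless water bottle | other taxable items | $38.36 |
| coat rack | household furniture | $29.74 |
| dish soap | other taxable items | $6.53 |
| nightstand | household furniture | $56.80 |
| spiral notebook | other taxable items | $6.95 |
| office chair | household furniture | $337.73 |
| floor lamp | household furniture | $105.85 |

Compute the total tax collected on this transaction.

Dining chair $86.52: household furniture, under $100.00 → 3.5% → $3.03
Dresser $698.91: household furniture, $100.00 or more → 4.5% → $31.45
Bottle of whiskey $32.28: beer, wine and spirits → 7.75% → $2.50
Stainless water bottle $38.36: other taxable items → 6% → $2.30
Coat rack $29.74: household furniture, under $100.00 → 3.5% → $1.04
Dish soap $6.53: other taxable items → 6% → $0.39
Nightstand $56.80: household furniture, under $100.00 → 3.5% → $1.99
Spiral notebook $6.95: other taxable items → 6% → $0.42
Office chair $337.73: household furniture, $100.00 or more → 4.5% → $15.20
Floor lamp $105.85: household furniture, $100.00 or more → 4.5% → $4.76
Total tax = $3.03 + $31.45 + $2.50 + $2.30 + $1.04 + $0.39 + $1.99 + $0.42 + $15.20 + $4.76 = $63.08

$63.08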